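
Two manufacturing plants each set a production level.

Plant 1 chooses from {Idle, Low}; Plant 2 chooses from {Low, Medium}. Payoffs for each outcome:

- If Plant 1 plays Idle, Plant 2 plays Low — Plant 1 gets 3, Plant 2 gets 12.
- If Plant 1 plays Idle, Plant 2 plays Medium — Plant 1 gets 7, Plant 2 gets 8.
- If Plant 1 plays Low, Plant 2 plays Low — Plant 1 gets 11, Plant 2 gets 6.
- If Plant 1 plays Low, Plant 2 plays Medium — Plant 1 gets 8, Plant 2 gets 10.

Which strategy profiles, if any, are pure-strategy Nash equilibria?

Pure NE: (Low, Medium)

(Idle, Low): Plant 1 can switch to Low (3 → 11). Not NE.
(Idle, Medium): Plant 1 can switch to Low (7 → 8). Not NE.
(Low, Low): Plant 2 can switch to Medium (6 → 10). Not NE.
(Low, Medium): Plant 1 gets 8, best alternative 7; Plant 2 gets 10, best alternative 6. No profitable deviation — NE.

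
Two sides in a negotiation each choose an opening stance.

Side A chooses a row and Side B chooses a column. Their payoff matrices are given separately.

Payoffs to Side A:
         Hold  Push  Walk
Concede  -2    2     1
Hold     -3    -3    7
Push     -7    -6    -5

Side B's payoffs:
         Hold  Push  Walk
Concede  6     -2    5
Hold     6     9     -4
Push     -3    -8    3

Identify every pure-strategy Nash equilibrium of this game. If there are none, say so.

Pure NE: (Concede, Hold)

Side A against Hold: payoffs -2, -3, -7 → best response Concede.
Side A against Push: payoffs 2, -3, -6 → best response Concede.
Side A against Walk: payoffs 1, 7, -5 → best response Hold.
Side B against Concede: payoffs 6, -2, 5 → best response Hold.
Side B against Hold: payoffs 6, 9, -4 → best response Push.
Side B against Push: payoffs -3, -8, 3 → best response Walk.
Mutual best responses: (Concede, Hold).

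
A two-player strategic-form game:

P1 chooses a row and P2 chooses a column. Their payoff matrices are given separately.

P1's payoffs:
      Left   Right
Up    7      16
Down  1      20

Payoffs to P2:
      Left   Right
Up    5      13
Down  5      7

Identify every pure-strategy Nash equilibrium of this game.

Pure NE: (Down, Right)

(Up, Left): P2 can switch to Right (5 → 13). Not NE.
(Up, Right): P1 can switch to Down (16 → 20). Not NE.
(Down, Left): P1 can switch to Up (1 → 7). Not NE.
(Down, Right): P1 gets 20, best alternative 16; P2 gets 7, best alternative 5. No profitable deviation — NE.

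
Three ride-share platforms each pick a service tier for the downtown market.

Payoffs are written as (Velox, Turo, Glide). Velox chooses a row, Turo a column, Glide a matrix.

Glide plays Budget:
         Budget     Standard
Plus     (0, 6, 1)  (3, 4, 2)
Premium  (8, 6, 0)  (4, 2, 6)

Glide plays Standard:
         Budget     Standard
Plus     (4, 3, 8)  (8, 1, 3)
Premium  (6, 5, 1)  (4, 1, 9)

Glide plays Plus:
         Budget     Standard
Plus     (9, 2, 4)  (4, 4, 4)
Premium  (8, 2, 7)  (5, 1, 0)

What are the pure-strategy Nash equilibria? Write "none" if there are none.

Mark each player's best response to every combination of opponents' strategies; a profile where every player is best-responding is a pure Nash equilibrium.
Velox against (Budget, Budget): payoffs 0, 8 → best response Premium.
Velox against (Budget, Standard): payoffs 4, 6 → best response Premium.
Velox against (Budget, Plus): payoffs 9, 8 → best response Plus.
Velox against (Standard, Budget): payoffs 3, 4 → best response Premium.
Velox against (Standard, Standard): payoffs 8, 4 → best response Plus.
Velox against (Standard, Plus): payoffs 4, 5 → best response Premium.
Turo against (Plus, Budget): payoffs 6, 4 → best response Budget.
Turo against (Plus, Standard): payoffs 3, 1 → best response Budget.
Turo against (Plus, Plus): payoffs 2, 4 → best response Standard.
Turo against (Premium, Budget): payoffs 6, 2 → best response Budget.
Turo against (Premium, Standard): payoffs 5, 1 → best response Budget.
Turo against (Premium, Plus): payoffs 2, 1 → best response Budget.
Glide against (Plus, Budget): payoffs 1, 8, 4 → best response Standard.
Glide against (Plus, Standard): payoffs 2, 3, 4 → best response Plus.
Glide against (Premium, Budget): payoffs 0, 1, 7 → best response Plus.
Glide against (Premium, Standard): payoffs 6, 9, 0 → best response Standard.
No profile is a mutual best response for all players.

There is no pure-strategy Nash equilibrium.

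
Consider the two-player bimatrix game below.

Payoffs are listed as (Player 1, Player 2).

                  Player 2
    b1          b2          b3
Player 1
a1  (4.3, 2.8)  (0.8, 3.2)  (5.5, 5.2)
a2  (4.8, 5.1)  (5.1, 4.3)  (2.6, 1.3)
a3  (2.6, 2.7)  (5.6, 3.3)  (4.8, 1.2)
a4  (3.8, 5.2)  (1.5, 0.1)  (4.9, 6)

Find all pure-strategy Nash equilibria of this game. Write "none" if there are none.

Pure-strategy Nash equilibria: (a1, b3); (a2, b1); (a3, b2)

For each player, find the best response to each opponent profile; mutual best responses are the pure NE.
Player 1 against b1: payoffs 4.3, 4.8, 2.6, 3.8 → best response a2.
Player 1 against b2: payoffs 0.8, 5.1, 5.6, 1.5 → best response a3.
Player 1 against b3: payoffs 5.5, 2.6, 4.8, 4.9 → best response a1.
Player 2 against a1: payoffs 2.8, 3.2, 5.2 → best response b3.
Player 2 against a2: payoffs 5.1, 4.3, 1.3 → best response b1.
Player 2 against a3: payoffs 2.7, 3.3, 1.2 → best response b2.
Player 2 against a4: payoffs 5.2, 0.1, 6 → best response b3.
Mutual best responses: (a1, b3); (a2, b1); (a3, b2).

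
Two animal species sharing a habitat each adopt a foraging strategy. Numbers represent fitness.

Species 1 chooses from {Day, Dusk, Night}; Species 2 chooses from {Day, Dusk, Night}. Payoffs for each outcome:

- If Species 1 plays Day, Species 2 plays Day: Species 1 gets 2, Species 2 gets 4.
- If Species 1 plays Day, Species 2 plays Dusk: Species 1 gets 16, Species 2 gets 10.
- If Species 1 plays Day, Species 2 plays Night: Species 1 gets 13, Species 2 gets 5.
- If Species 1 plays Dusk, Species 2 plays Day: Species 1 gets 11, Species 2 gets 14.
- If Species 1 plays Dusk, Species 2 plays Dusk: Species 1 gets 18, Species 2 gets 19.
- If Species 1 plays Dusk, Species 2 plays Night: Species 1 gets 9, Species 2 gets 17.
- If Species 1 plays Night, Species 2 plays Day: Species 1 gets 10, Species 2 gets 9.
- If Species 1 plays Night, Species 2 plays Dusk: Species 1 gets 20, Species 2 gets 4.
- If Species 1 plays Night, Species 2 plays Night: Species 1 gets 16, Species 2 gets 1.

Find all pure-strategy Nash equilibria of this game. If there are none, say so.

(Day, Day): Species 1 can switch to Dusk (2 → 11). Not NE.
(Day, Dusk): Species 1 can switch to Dusk (16 → 18). Not NE.
(Day, Night): Species 1 can switch to Night (13 → 16). Not NE.
(Dusk, Day): Species 2 can switch to Dusk (14 → 19). Not NE.
(Dusk, Dusk): Species 1 can switch to Night (18 → 20). Not NE.
(Dusk, Night): Species 1 can switch to Day (9 → 13). Not NE.
(The remaining 3 profiles each have a profitable deviation by the same check.)

This game has no pure Nash equilibrium.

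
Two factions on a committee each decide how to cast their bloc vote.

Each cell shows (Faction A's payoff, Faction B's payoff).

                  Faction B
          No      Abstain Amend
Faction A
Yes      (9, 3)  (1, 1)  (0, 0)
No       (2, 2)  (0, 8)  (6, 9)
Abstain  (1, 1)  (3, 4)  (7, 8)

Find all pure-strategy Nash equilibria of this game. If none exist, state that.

(Yes, No): Faction A gets 9, best alternative 2; Faction B gets 3, best alternative 1. No profitable deviation — NE.
(Yes, Abstain): Faction A can switch to Abstain (1 → 3). Not NE.
(Yes, Amend): Faction A can switch to No (0 → 6). Not NE.
(No, No): Faction A can switch to Yes (2 → 9). Not NE.
(No, Abstain): Faction A can switch to Yes (0 → 1). Not NE.
(No, Amend): Faction A can switch to Abstain (6 → 7). Not NE.
(Abstain, No): Faction A can switch to Yes (1 → 9). Not NE.
(Abstain, Amend): Faction A gets 7, best alternative 6; Faction B gets 8, best alternative 4. No profitable deviation — NE.
(The remaining 1 profile has a profitable deviation by the same check.)

The pure Nash equilibria are (Yes, No) and (Abstain, Amend).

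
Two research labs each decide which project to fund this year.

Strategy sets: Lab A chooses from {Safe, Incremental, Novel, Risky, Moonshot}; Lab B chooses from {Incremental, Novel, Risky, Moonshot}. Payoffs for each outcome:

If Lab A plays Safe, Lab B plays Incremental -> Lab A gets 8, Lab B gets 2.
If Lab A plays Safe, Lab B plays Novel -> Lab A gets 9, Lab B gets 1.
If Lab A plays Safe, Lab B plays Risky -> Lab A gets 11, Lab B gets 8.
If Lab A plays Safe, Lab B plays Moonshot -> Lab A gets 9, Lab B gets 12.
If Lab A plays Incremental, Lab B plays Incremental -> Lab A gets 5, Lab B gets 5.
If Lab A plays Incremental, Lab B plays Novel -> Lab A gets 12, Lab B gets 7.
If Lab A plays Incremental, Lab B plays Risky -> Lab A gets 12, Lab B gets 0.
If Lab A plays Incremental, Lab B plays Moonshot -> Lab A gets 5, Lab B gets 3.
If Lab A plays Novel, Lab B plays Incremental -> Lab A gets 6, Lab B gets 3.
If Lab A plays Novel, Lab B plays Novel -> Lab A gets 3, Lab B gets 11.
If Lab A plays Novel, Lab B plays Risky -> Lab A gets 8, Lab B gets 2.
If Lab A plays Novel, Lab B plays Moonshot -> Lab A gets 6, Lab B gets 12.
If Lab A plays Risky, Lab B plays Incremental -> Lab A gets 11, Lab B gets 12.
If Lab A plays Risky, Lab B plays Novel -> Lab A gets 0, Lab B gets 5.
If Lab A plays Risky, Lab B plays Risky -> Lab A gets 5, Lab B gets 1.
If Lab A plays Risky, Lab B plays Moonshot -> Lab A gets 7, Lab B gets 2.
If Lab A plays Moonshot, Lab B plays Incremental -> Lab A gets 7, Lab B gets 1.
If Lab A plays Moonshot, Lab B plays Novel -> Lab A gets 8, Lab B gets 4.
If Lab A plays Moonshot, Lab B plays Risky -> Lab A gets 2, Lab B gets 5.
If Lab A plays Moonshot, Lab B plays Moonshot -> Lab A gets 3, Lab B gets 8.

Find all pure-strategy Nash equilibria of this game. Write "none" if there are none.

(Safe, Incremental): Lab A can switch to Risky (8 → 11). Not NE.
(Safe, Novel): Lab A can switch to Incremental (9 → 12). Not NE.
(Safe, Risky): Lab A can switch to Incremental (11 → 12). Not NE.
(Safe, Moonshot): Lab A gets 9, best alternative 7; Lab B gets 12, best alternative 8. No profitable deviation — NE.
(Incremental, Incremental): Lab A can switch to Safe (5 → 8). Not NE.
(Incremental, Novel): Lab A gets 12, best alternative 9; Lab B gets 7, best alternative 5. No profitable deviation — NE.
(Incremental, Risky): Lab B can switch to Incremental (0 → 5). Not NE.
(Incremental, Moonshot): Lab A can switch to Safe (5 → 9). Not NE.
(Novel, Incremental): Lab A can switch to Safe (6 → 8). Not NE.
(Novel, Novel): Lab A can switch to Safe (3 → 9). Not NE.
(Risky, Incremental): Lab A gets 11, best alternative 8; Lab B gets 12, best alternative 5. No profitable deviation — NE.
(The remaining 9 profiles each have a profitable deviation by the same check.)

Pure-strategy Nash equilibria: (Safe, Moonshot); (Incremental, Novel); (Risky, Incremental)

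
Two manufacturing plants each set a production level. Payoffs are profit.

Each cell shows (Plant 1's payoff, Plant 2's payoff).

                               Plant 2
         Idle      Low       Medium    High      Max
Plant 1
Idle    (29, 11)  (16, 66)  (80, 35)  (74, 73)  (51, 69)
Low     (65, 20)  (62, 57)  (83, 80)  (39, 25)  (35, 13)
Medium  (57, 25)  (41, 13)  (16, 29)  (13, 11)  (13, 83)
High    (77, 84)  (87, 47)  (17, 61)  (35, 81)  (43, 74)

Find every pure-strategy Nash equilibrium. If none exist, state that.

Pure-strategy Nash equilibria: (Idle, High); (Low, Medium); (High, Idle)

(Idle, Idle): Plant 1 can switch to Low (29 → 65). Not NE.
(Idle, Low): Plant 1 can switch to Low (16 → 62). Not NE.
(Idle, Medium): Plant 1 can switch to Low (80 → 83). Not NE.
(Idle, High): Plant 1 gets 74, best alternative 39; Plant 2 gets 73, best alternative 69. No profitable deviation — NE.
(Idle, Max): Plant 2 can switch to High (69 → 73). Not NE.
(Low, Idle): Plant 1 can switch to High (65 → 77). Not NE.
(Low, Low): Plant 1 can switch to High (62 → 87). Not NE.
(Low, Medium): Plant 1 gets 83, best alternative 80; Plant 2 gets 80, best alternative 57. No profitable deviation — NE.
(Low, High): Plant 1 can switch to Idle (39 → 74). Not NE.
(Low, Max): Plant 1 can switch to Idle (35 → 51). Not NE.
(Medium, Idle): Plant 1 can switch to Low (57 → 65). Not NE.
(Medium, Low): Plant 1 can switch to Low (41 → 62). Not NE.
(High, Idle): Plant 1 gets 77, best alternative 65; Plant 2 gets 84, best alternative 81. No profitable deviation — NE.
(The remaining 7 profiles each have a profitable deviation by the same check.)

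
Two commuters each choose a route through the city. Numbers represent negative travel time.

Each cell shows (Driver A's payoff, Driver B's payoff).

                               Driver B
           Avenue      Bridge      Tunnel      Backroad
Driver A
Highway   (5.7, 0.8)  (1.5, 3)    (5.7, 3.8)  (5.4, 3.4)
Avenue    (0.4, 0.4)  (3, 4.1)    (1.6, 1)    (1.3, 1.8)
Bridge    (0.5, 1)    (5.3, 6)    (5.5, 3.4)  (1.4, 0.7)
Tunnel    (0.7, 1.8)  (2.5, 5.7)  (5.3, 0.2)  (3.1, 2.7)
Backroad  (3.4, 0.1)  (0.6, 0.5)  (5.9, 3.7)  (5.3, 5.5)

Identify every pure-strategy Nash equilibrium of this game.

The unique pure-strategy Nash equilibrium is (Bridge, Bridge).

For each player, find the best response to each opponent profile; mutual best responses are the pure NE.
Driver A against Avenue: payoffs 5.7, 0.4, 0.5, 0.7, 3.4 → best response Highway.
Driver A against Bridge: payoffs 1.5, 3, 5.3, 2.5, 0.6 → best response Bridge.
Driver A against Tunnel: payoffs 5.7, 1.6, 5.5, 5.3, 5.9 → best response Backroad.
Driver A against Backroad: payoffs 5.4, 1.3, 1.4, 3.1, 5.3 → best response Highway.
Driver B against Highway: payoffs 0.8, 3, 3.8, 3.4 → best response Tunnel.
Driver B against Avenue: payoffs 0.4, 4.1, 1, 1.8 → best response Bridge.
Driver B against Bridge: payoffs 1, 6, 3.4, 0.7 → best response Bridge.
Driver B against Tunnel: payoffs 1.8, 5.7, 0.2, 2.7 → best response Bridge.
Driver B against Backroad: payoffs 0.1, 0.5, 3.7, 5.5 → best response Backroad.
Mutual best responses: (Bridge, Bridge).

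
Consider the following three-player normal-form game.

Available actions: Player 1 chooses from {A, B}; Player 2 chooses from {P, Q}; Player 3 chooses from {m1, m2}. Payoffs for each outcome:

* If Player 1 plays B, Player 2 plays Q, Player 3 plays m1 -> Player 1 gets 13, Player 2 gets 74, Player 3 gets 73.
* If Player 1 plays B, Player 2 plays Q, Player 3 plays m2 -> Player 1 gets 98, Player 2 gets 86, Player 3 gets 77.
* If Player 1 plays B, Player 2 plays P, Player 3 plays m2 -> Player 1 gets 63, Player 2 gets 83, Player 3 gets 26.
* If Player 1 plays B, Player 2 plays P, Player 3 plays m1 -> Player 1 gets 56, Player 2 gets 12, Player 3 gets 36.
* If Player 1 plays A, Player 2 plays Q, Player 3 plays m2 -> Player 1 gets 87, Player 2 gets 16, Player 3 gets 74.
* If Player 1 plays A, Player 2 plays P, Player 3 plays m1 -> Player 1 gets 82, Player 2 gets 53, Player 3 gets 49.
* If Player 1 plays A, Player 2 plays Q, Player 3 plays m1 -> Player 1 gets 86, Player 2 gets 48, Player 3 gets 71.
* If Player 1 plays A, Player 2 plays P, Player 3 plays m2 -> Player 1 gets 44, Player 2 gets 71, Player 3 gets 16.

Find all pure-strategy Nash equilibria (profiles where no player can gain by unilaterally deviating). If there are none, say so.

(A, P, m1); (B, Q, m2)

(A, P, m1): Player 1 gets 82, best alternative 56; Player 2 gets 53, best alternative 48; Player 3 gets 49, best alternative 16. No profitable deviation — NE.
(A, P, m2): Player 1 can switch to B (44 → 63). Not NE.
(A, Q, m1): Player 2 can switch to P (48 → 53). Not NE.
(A, Q, m2): Player 1 can switch to B (87 → 98). Not NE.
(B, P, m1): Player 1 can switch to A (56 → 82). Not NE.
(B, P, m2): Player 2 can switch to Q (83 → 86). Not NE.
(B, Q, m1): Player 1 can switch to A (13 → 86). Not NE.
(B, Q, m2): Player 1 gets 98, best alternative 87; Player 2 gets 86, best alternative 83; Player 3 gets 77, best alternative 73. No profitable deviation — NE.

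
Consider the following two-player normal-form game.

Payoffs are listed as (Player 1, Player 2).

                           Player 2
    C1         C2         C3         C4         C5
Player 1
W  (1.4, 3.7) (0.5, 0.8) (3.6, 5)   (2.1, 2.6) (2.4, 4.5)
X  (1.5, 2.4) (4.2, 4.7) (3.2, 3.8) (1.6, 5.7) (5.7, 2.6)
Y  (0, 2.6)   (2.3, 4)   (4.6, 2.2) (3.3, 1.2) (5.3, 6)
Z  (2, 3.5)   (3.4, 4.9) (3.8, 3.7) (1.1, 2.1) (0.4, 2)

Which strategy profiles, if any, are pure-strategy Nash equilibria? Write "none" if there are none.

(W, C1): Player 1 can switch to X (1.4 → 1.5). Not NE.
(W, C2): Player 1 can switch to X (0.5 → 4.2). Not NE.
(W, C3): Player 1 can switch to Y (3.6 → 4.6). Not NE.
(W, C4): Player 1 can switch to Y (2.1 → 3.3). Not NE.
(W, C5): Player 1 can switch to X (2.4 → 5.7). Not NE.
(X, C1): Player 1 can switch to Z (1.5 → 2). Not NE.
(X, C2): Player 2 can switch to C4 (4.7 → 5.7). Not NE.
(X, C3): Player 1 can switch to W (3.2 → 3.6). Not NE.
(X, C4): Player 1 can switch to W (1.6 → 2.1). Not NE.
(X, C5): Player 2 can switch to C2 (2.6 → 4.7). Not NE.
(Y, C1): Player 1 can switch to W (0 → 1.4). Not NE.
(Y, C2): Player 1 can switch to X (2.3 → 4.2). Not NE.
(The remaining 8 profiles each have a profitable deviation by the same check.)

There is no pure-strategy Nash equilibrium.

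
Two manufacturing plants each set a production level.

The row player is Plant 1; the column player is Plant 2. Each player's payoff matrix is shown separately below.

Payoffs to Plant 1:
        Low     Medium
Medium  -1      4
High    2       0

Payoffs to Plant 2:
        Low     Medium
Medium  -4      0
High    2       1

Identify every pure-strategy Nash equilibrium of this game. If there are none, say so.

Mark each player's best response to every combination of opponents' strategies; a profile where every player is best-responding is a pure Nash equilibrium.
Plant 1 against Low: payoffs -1, 2 → best response High.
Plant 1 against Medium: payoffs 4, 0 → best response Medium.
Plant 2 against Medium: payoffs -4, 0 → best response Medium.
Plant 2 against High: payoffs 2, 1 → best response Low.
Mutual best responses: (Medium, Medium); (High, Low).

The pure Nash equilibria are (Medium, Medium) and (High, Low).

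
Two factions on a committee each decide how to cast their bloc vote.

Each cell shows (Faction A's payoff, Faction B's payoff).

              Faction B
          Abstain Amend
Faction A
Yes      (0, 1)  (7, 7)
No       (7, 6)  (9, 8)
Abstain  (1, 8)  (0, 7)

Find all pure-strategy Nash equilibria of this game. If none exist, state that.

Pure NE: (No, Amend)

For each player, find the best response to each opponent profile; mutual best responses are the pure NE.
Faction A against Abstain: payoffs 0, 7, 1 → best response No.
Faction A against Amend: payoffs 7, 9, 0 → best response No.
Faction B against Yes: payoffs 1, 7 → best response Amend.
Faction B against No: payoffs 6, 8 → best response Amend.
Faction B against Abstain: payoffs 8, 7 → best response Abstain.
Mutual best responses: (No, Amend).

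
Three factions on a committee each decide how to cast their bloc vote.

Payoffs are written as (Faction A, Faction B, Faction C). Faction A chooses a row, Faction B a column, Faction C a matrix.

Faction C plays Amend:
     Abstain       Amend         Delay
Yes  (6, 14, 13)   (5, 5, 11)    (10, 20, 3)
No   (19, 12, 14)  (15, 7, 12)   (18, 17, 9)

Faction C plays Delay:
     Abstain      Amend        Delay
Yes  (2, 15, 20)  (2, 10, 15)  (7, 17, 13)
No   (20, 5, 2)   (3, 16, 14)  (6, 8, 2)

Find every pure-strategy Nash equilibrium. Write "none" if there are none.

For each strategy profile, look for a profitable unilateral deviation.
(Yes, Abstain, Amend): Faction A can switch to No (6 → 19). Not NE.
(Yes, Abstain, Delay): Faction A can switch to No (2 → 20). Not NE.
(Yes, Amend, Amend): Faction A can switch to No (5 → 15). Not NE.
(Yes, Amend, Delay): Faction A can switch to No (2 → 3). Not NE.
(Yes, Delay, Amend): Faction A can switch to No (10 → 18). Not NE.
(Yes, Delay, Delay): Faction A gets 7, best alternative 6; Faction B gets 17, best alternative 15; Faction C gets 13, best alternative 3. No profitable deviation — NE.
(No, Abstain, Amend): Faction B can switch to Delay (12 → 17). Not NE.
(No, Abstain, Delay): Faction B can switch to Amend (5 → 16). Not NE.
(No, Amend, Amend): Faction B can switch to Abstain (7 → 12). Not NE.
(No, Amend, Delay): Faction A gets 3, best alternative 2; Faction B gets 16, best alternative 8; Faction C gets 14, best alternative 12. No profitable deviation — NE.
(No, Delay, Amend): Faction A gets 18, best alternative 10; Faction B gets 17, best alternative 12; Faction C gets 9, best alternative 2. No profitable deviation — NE.
(The remaining 1 profile has a profitable deviation by the same check.)

Pure-strategy Nash equilibria: (Yes, Delay, Delay), (No, Amend, Delay), (No, Delay, Amend)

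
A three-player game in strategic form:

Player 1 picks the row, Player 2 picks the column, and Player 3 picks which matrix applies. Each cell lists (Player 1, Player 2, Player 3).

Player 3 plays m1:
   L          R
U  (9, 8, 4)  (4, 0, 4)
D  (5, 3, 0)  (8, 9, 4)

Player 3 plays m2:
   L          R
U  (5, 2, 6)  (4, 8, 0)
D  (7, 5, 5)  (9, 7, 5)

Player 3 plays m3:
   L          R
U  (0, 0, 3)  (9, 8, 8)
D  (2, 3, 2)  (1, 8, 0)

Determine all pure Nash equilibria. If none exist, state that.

The pure Nash equilibria are (U, R, m3) and (D, R, m2).

(U, L, m1): Player 3 can switch to m2 (4 → 6). Not NE.
(U, L, m2): Player 1 can switch to D (5 → 7). Not NE.
(U, L, m3): Player 1 can switch to D (0 → 2). Not NE.
(U, R, m1): Player 1 can switch to D (4 → 8). Not NE.
(U, R, m2): Player 1 can switch to D (4 → 9). Not NE.
(U, R, m3): Player 1 gets 9, best alternative 1; Player 2 gets 8, best alternative 0; Player 3 gets 8, best alternative 4. No profitable deviation — NE.
(D, L, m1): Player 1 can switch to U (5 → 9). Not NE.
(D, L, m2): Player 2 can switch to R (5 → 7). Not NE.
(D, L, m3): Player 2 can switch to R (3 → 8). Not NE.
(D, R, m1): Player 3 can switch to m2 (4 → 5). Not NE.
(D, R, m2): Player 1 gets 9, best alternative 4; Player 2 gets 7, best alternative 5; Player 3 gets 5, best alternative 4. No profitable deviation — NE.
(D, R, m3): Player 1 can switch to U (1 → 9). Not NE.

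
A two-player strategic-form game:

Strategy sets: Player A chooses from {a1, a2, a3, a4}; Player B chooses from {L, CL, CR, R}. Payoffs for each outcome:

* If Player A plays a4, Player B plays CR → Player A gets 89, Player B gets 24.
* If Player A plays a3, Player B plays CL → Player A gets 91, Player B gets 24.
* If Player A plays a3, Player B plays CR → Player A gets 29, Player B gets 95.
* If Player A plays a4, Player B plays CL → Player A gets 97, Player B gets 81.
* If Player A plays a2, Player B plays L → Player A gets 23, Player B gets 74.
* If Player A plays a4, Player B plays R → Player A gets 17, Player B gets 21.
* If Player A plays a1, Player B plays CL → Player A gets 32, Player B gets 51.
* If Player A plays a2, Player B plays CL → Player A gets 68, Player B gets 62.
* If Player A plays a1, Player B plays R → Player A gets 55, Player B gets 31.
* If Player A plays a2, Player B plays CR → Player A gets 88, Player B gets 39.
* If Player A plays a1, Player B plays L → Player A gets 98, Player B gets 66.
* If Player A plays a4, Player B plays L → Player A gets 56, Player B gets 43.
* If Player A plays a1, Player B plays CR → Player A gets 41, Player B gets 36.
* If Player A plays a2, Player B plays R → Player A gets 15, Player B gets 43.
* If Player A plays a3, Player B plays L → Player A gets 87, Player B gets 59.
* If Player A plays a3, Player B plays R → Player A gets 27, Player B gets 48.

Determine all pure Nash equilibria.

The pure Nash equilibria are (a1, L) and (a4, CL).

Player A against L: payoffs 98, 23, 87, 56 → best response a1.
Player A against CL: payoffs 32, 68, 91, 97 → best response a4.
Player A against CR: payoffs 41, 88, 29, 89 → best response a4.
Player A against R: payoffs 55, 15, 27, 17 → best response a1.
Player B against a1: payoffs 66, 51, 36, 31 → best response L.
Player B against a2: payoffs 74, 62, 39, 43 → best response L.
Player B against a3: payoffs 59, 24, 95, 48 → best response CR.
Player B against a4: payoffs 43, 81, 24, 21 → best response CL.
Mutual best responses: (a1, L); (a4, CL).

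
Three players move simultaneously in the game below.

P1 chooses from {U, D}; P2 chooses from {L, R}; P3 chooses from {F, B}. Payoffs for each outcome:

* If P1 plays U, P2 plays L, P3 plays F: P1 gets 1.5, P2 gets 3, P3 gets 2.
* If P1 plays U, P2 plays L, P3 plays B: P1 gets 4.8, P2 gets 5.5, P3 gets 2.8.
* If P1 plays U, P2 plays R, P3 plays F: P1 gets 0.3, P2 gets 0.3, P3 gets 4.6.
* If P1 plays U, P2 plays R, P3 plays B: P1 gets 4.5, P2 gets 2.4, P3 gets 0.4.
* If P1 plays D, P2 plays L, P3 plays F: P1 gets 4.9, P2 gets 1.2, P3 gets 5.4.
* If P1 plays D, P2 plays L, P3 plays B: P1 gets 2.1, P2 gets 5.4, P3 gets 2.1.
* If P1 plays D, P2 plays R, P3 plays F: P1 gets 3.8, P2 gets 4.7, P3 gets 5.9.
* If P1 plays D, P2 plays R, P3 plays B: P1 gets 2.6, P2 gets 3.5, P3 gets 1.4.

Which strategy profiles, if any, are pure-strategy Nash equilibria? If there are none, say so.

Mark each player's best response to every combination of opponents' strategies; a profile where every player is best-responding is a pure Nash equilibrium.
P1 against (L, F): payoffs 1.5, 4.9 → best response D.
P1 against (L, B): payoffs 4.8, 2.1 → best response U.
P1 against (R, F): payoffs 0.3, 3.8 → best response D.
P1 against (R, B): payoffs 4.5, 2.6 → best response U.
P2 against (U, F): payoffs 3, 0.3 → best response L.
P2 against (U, B): payoffs 5.5, 2.4 → best response L.
P2 against (D, F): payoffs 1.2, 4.7 → best response R.
P2 against (D, B): payoffs 5.4, 3.5 → best response L.
P3 against (U, L): payoffs 2, 2.8 → best response B.
P3 against (U, R): payoffs 4.6, 0.4 → best response F.
P3 against (D, L): payoffs 5.4, 2.1 → best response F.
P3 against (D, R): payoffs 5.9, 1.4 → best response F.
Mutual best responses: (U, L, B); (D, R, F).

The pure Nash equilibria are (U, L, B) and (D, R, F).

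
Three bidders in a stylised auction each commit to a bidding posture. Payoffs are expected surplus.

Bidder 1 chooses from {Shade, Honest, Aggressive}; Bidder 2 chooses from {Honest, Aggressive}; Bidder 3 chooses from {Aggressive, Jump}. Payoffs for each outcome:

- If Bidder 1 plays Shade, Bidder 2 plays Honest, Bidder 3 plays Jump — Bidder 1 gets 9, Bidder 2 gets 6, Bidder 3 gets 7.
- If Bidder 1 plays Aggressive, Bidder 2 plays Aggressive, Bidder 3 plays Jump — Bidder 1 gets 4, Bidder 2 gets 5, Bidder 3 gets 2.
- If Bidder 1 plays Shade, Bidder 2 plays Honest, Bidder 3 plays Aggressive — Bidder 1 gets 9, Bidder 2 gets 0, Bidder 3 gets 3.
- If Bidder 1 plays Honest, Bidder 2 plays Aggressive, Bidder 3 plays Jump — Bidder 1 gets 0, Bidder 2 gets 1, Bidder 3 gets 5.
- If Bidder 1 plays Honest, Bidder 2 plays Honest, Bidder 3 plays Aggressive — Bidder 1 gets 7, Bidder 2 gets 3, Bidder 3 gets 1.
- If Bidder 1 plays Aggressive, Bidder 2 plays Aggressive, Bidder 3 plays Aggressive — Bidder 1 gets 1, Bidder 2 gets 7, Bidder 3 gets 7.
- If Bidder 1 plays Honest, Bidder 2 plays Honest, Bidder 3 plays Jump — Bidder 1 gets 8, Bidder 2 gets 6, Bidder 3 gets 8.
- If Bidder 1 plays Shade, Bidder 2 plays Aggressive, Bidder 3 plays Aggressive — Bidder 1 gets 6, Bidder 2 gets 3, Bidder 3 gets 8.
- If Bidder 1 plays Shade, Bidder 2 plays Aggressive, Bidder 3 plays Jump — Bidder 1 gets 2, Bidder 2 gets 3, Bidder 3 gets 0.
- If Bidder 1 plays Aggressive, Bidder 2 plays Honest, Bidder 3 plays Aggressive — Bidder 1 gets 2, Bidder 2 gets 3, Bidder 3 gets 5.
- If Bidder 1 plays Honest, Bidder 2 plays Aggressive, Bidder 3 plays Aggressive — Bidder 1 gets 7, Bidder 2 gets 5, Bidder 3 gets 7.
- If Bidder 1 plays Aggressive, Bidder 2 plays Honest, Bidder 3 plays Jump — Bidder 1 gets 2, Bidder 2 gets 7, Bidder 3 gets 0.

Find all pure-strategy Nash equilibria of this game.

The pure Nash equilibria are (Shade, Honest, Jump); (Honest, Aggressive, Aggressive).

For each player, find the best response to each opponent profile; mutual best responses are the pure NE.
Bidder 1 against (Honest, Aggressive): payoffs 9, 7, 2 → best response Shade.
Bidder 1 against (Honest, Jump): payoffs 9, 8, 2 → best response Shade.
Bidder 1 against (Aggressive, Aggressive): payoffs 6, 7, 1 → best response Honest.
Bidder 1 against (Aggressive, Jump): payoffs 2, 0, 4 → best response Aggressive.
Bidder 2 against (Shade, Aggressive): payoffs 0, 3 → best response Aggressive.
Bidder 2 against (Shade, Jump): payoffs 6, 3 → best response Honest.
Bidder 2 against (Honest, Aggressive): payoffs 3, 5 → best response Aggressive.
Bidder 2 against (Honest, Jump): payoffs 6, 1 → best response Honest.
Bidder 2 against (Aggressive, Aggressive): payoffs 3, 7 → best response Aggressive.
Bidder 2 against (Aggressive, Jump): payoffs 7, 5 → best response Honest.
Bidder 3 against (Shade, Honest): payoffs 3, 7 → best response Jump.
Bidder 3 against (Shade, Aggressive): payoffs 8, 0 → best response Aggressive.
Bidder 3 against (Honest, Honest): payoffs 1, 8 → best response Jump.
Bidder 3 against (Honest, Aggressive): payoffs 7, 5 → best response Aggressive.
Bidder 3 against (Aggressive, Honest): payoffs 5, 0 → best response Aggressive.
Bidder 3 against (Aggressive, Aggressive): payoffs 7, 2 → best response Aggressive.
Mutual best responses: (Shade, Honest, Jump); (Honest, Aggressive, Aggressive).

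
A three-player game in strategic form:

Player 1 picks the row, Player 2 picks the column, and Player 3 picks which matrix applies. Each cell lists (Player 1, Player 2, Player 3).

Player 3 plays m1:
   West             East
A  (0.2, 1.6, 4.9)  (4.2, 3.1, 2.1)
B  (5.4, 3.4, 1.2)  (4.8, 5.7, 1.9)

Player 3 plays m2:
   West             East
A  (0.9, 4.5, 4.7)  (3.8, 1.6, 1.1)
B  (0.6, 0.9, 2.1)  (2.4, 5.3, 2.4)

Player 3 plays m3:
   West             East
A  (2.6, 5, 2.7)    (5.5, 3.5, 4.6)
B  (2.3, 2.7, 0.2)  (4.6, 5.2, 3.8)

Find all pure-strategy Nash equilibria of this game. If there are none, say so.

Check each profile: it is a Nash equilibrium iff no player can strictly gain by switching unilaterally.
(A, West, m1): Player 1 can switch to B (0.2 → 5.4). Not NE.
(A, West, m2): Player 3 can switch to m1 (4.7 → 4.9). Not NE.
(A, West, m3): Player 3 can switch to m1 (2.7 → 4.9). Not NE.
(A, East, m1): Player 1 can switch to B (4.2 → 4.8). Not NE.
(A, East, m2): Player 2 can switch to West (1.6 → 4.5). Not NE.
(A, East, m3): Player 2 can switch to West (3.5 → 5). Not NE.
(B, West, m1): Player 2 can switch to East (3.4 → 5.7). Not NE.
(B, West, m2): Player 1 can switch to A (0.6 → 0.9). Not NE.
(B, West, m3): Player 1 can switch to A (2.3 → 2.6). Not NE.
(B, East, m1): Player 3 can switch to m2 (1.9 → 2.4). Not NE.
(The remaining 2 profiles each have a profitable deviation by the same check.)

none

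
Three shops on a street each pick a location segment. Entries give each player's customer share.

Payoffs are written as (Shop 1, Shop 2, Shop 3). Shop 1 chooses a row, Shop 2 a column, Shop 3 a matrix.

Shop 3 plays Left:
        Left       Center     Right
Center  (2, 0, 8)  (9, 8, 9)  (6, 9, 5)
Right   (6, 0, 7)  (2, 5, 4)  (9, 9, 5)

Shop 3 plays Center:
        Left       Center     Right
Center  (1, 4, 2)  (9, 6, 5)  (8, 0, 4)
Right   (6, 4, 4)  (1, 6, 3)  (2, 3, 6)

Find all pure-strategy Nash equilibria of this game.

none

Shop 1 against (Left, Left): payoffs 2, 6 → best response Right.
Shop 1 against (Left, Center): payoffs 1, 6 → best response Right.
Shop 1 against (Center, Left): payoffs 9, 2 → best response Center.
Shop 1 against (Center, Center): payoffs 9, 1 → best response Center.
Shop 1 against (Right, Left): payoffs 6, 9 → best response Right.
Shop 1 against (Right, Center): payoffs 8, 2 → best response Center.
Shop 2 against (Center, Left): payoffs 0, 8, 9 → best response Right.
Shop 2 against (Center, Center): payoffs 4, 6, 0 → best response Center.
Shop 2 against (Right, Left): payoffs 0, 5, 9 → best response Right.
Shop 2 against (Right, Center): payoffs 4, 6, 3 → best response Center.
Shop 3 against (Center, Left): payoffs 8, 2 → best response Left.
Shop 3 against (Center, Center): payoffs 9, 5 → best response Left.
Shop 3 against (Center, Right): payoffs 5, 4 → best response Left.
Shop 3 against (Right, Left): payoffs 7, 4 → best response Left.
Shop 3 against (Right, Center): payoffs 4, 3 → best response Left.
Shop 3 against (Right, Right): payoffs 5, 6 → best response Center.
No profile is a mutual best response for all players.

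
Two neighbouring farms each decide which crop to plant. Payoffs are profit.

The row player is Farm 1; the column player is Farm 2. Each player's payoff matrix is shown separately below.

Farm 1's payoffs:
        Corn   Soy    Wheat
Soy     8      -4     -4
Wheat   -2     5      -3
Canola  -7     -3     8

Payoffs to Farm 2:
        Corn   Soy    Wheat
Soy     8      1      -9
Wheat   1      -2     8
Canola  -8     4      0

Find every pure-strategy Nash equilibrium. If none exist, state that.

The unique pure-strategy Nash equilibrium is (Soy, Corn).

Mark each player's best response to every combination of opponents' strategies; a profile where every player is best-responding is a pure Nash equilibrium.
Farm 1 against Corn: payoffs 8, -2, -7 → best response Soy.
Farm 1 against Soy: payoffs -4, 5, -3 → best response Wheat.
Farm 1 against Wheat: payoffs -4, -3, 8 → best response Canola.
Farm 2 against Soy: payoffs 8, 1, -9 → best response Corn.
Farm 2 against Wheat: payoffs 1, -2, 8 → best response Wheat.
Farm 2 against Canola: payoffs -8, 4, 0 → best response Soy.
Mutual best responses: (Soy, Corn).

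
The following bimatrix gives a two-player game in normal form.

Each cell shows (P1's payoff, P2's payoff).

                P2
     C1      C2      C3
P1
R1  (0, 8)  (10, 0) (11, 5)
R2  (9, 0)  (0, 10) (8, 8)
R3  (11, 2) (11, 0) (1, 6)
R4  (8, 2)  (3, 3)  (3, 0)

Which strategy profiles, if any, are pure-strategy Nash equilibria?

For each strategy profile, look for a profitable unilateral deviation.
(R1, C1): P1 can switch to R2 (0 → 9). Not NE.
(R1, C2): P1 can switch to R3 (10 → 11). Not NE.
(R1, C3): P2 can switch to C1 (5 → 8). Not NE.
(R2, C1): P1 can switch to R3 (9 → 11). Not NE.
(R2, C2): P1 can switch to R1 (0 → 10). Not NE.
(R2, C3): P1 can switch to R1 (8 → 11). Not NE.
(R3, C1): P2 can switch to C3 (2 → 6). Not NE.
(R3, C2): P2 can switch to C1 (0 → 2). Not NE.
(R3, C3): P1 can switch to R1 (1 → 11). Not NE.
(R4, C1): P1 can switch to R2 (8 → 9). Not NE.
(R4, C2): P1 can switch to R1 (3 → 10). Not NE.
(R4, C3): P1 can switch to R1 (3 → 11). Not NE.

This game has no pure Nash equilibrium.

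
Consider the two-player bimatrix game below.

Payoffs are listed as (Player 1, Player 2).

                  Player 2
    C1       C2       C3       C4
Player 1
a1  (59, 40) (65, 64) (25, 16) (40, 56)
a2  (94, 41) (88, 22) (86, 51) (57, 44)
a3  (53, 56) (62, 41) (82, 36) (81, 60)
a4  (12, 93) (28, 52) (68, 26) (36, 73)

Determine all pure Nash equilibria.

Pure-strategy Nash equilibria: (a2, C3); (a3, C4)

(a1, C1): Player 1 can switch to a2 (59 → 94). Not NE.
(a1, C2): Player 1 can switch to a2 (65 → 88). Not NE.
(a1, C3): Player 1 can switch to a2 (25 → 86). Not NE.
(a1, C4): Player 1 can switch to a2 (40 → 57). Not NE.
(a2, C1): Player 2 can switch to C3 (41 → 51). Not NE.
(a2, C2): Player 2 can switch to C1 (22 → 41). Not NE.
(a2, C3): Player 1 gets 86, best alternative 82; Player 2 gets 51, best alternative 44. No profitable deviation — NE.
(a3, C4): Player 1 gets 81, best alternative 57; Player 2 gets 60, best alternative 56. No profitable deviation — NE.
(The remaining 8 profiles each have a profitable deviation by the same check.)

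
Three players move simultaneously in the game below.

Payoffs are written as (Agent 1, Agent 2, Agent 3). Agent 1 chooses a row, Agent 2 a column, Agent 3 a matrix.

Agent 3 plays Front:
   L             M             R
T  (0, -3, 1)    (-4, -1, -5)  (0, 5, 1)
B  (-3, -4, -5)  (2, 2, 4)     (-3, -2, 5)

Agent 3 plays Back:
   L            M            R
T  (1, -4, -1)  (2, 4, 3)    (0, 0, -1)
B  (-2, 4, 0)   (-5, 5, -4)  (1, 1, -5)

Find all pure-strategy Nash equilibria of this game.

(T, M, Back); (T, R, Front); (B, M, Front)

Agent 1 against (L, Front): payoffs 0, -3 → best response T.
Agent 1 against (L, Back): payoffs 1, -2 → best response T.
Agent 1 against (M, Front): payoffs -4, 2 → best response B.
Agent 1 against (M, Back): payoffs 2, -5 → best response T.
Agent 1 against (R, Front): payoffs 0, -3 → best response T.
Agent 1 against (R, Back): payoffs 0, 1 → best response B.
Agent 2 against (T, Front): payoffs -3, -1, 5 → best response R.
Agent 2 against (T, Back): payoffs -4, 4, 0 → best response M.
Agent 2 against (B, Front): payoffs -4, 2, -2 → best response M.
Agent 2 against (B, Back): payoffs 4, 5, 1 → best response M.
Agent 3 against (T, L): payoffs 1, -1 → best response Front.
Agent 3 against (T, M): payoffs -5, 3 → best response Back.
Agent 3 against (T, R): payoffs 1, -1 → best response Front.
Agent 3 against (B, L): payoffs -5, 0 → best response Back.
Agent 3 against (B, M): payoffs 4, -4 → best response Front.
Agent 3 against (B, R): payoffs 5, -5 → best response Front.
Mutual best responses: (T, M, Back); (T, R, Front); (B, M, Front).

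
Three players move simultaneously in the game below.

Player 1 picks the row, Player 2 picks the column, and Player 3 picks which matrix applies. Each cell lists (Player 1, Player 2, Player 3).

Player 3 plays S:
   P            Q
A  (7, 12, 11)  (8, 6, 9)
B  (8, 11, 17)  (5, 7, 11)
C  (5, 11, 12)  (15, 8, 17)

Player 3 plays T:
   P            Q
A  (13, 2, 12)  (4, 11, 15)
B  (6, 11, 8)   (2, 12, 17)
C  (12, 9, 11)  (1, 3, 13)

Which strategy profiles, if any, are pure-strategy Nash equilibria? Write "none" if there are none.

(A, Q, T), (B, P, S)

Check each profile: it is a Nash equilibrium iff no player can strictly gain by switching unilaterally.
(A, P, S): Player 1 can switch to B (7 → 8). Not NE.
(A, P, T): Player 2 can switch to Q (2 → 11). Not NE.
(A, Q, S): Player 1 can switch to C (8 → 15). Not NE.
(A, Q, T): Player 1 gets 4, best alternative 2; Player 2 gets 11, best alternative 2; Player 3 gets 15, best alternative 9. No profitable deviation — NE.
(B, P, S): Player 1 gets 8, best alternative 7; Player 2 gets 11, best alternative 7; Player 3 gets 17, best alternative 8. No profitable deviation — NE.
(B, P, T): Player 1 can switch to A (6 → 13). Not NE.
(B, Q, S): Player 1 can switch to A (5 → 8). Not NE.
(B, Q, T): Player 1 can switch to A (2 → 4). Not NE.
(C, P, S): Player 1 can switch to A (5 → 7). Not NE.
(C, P, T): Player 1 can switch to A (12 → 13). Not NE.
(The remaining 2 profiles each have a profitable deviation by the same check.)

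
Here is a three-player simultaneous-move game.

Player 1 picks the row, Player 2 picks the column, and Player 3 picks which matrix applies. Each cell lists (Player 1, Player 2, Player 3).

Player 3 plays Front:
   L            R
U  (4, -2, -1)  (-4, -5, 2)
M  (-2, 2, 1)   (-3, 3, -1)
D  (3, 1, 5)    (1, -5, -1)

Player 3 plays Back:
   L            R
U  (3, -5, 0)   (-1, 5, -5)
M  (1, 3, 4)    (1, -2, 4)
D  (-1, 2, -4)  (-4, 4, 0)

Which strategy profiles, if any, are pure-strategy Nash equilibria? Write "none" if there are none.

none

(U, L, Front): Player 3 can switch to Back (-1 → 0). Not NE.
(U, L, Back): Player 2 can switch to R (-5 → 5). Not NE.
(U, R, Front): Player 1 can switch to M (-4 → -3). Not NE.
(U, R, Back): Player 1 can switch to M (-1 → 1). Not NE.
(M, L, Front): Player 1 can switch to U (-2 → 4). Not NE.
(M, L, Back): Player 1 can switch to U (1 → 3). Not NE.
(M, R, Front): Player 1 can switch to D (-3 → 1). Not NE.
(M, R, Back): Player 2 can switch to L (-2 → 3). Not NE.
(D, L, Front): Player 1 can switch to U (3 → 4). Not NE.
(D, L, Back): Player 1 can switch to U (-1 → 3). Not NE.
(D, R, Front): Player 2 can switch to L (-5 → 1). Not NE.
(D, R, Back): Player 1 can switch to U (-4 → -1). Not NE.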